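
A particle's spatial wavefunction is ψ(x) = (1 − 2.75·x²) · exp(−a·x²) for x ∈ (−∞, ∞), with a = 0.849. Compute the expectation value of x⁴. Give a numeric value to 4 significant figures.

⟨x⁴⟩ = ∫ x⁴·|ψ|² dx / ∫|ψ|² dx (integrals over the domain).
Expand each integrand as polynomial × e^(−2ax²) and use ∫x^(2j)·e^(−2ax²) dx = (2j−1)!!/(4a)^j · √(π/(2a)), odd powers → 0; here √(π/(2a)) = 1.3602.
State is unnormalized: ∫|ψ|² dx = 1.8331, and ∫ψ*·x⁴·ψ dx = 5.6093, so ⟨x⁴⟩ = 5.6093 / 1.8331.
⟨x⁴⟩ = 3.0600.

3.060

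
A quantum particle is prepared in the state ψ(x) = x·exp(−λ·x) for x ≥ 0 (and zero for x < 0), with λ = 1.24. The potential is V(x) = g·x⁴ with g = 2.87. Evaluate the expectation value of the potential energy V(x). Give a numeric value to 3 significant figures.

27.3

⟨V⟩ = ∫ V(x)·|ψ|² dx / ∫|ψ|² dx.
Every integrand reduces to terms xʲ·e^(−2λx) on [0, ∞); use ∫₀^∞ xʲ·e^(−2λx) dx = j!/(2λ)^(j+1).
State is unnormalized: ∫|ψ|² dx = 0.13112, and ∫ψ*·V(x)·ψ dx = 3.5814, so ⟨V⟩ = 3.5814 / 0.13112.
⟨V⟩ = 27.314.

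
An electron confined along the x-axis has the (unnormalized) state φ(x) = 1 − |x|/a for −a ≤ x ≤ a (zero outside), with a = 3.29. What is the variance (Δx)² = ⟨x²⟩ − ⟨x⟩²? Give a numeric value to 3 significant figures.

Compute ⟨x⟩ and ⟨x²⟩ separately, then (Δx)² = ⟨x²⟩ − ⟨x⟩².
φ is even, so ∫ over [−a, a] = 2∫₀ᵃ with φ = 1 − x/a there: ∫₀ᵃ (1 − x/a)² dx = a/3, ∫₀ᵃ x²(1 − x/a)² dx = a³/30, ∫₀ᵃ x⁴(1 − x/a)² dx = a⁵/105.
Normalization: ∫|φ|² dx = 2.1933.
⟨x⟩ = 0.0000 and ⟨x²⟩ = 1.0824.
(Δx)² = 1.0824 − (0.0000)² = 1.0824.

1.08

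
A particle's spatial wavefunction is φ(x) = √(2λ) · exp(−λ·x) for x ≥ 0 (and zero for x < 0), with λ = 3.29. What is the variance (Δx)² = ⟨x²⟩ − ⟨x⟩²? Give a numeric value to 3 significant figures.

Compute ⟨x⟩ and ⟨x²⟩ separately, then (Δx)² = ⟨x²⟩ − ⟨x⟩².
Every integrand reduces to terms xʲ·e^(−2λx) on [0, ∞); use ∫₀^∞ xʲ·e^(−2λx) dx = j!/(2λ)^(j+1).
⟨x⟩ = 0.15198 and ⟨x²⟩ = 0.046193.
(Δx)² = 0.046193 − (0.15198)² = 0.023097.

0.0231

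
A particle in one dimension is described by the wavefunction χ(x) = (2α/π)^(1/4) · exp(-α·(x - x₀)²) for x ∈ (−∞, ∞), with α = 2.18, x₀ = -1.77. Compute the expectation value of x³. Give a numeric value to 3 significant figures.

⟨x³⟩ = ∫ x³·|χ|² dx (integrals over the domain).
Gaussian moments (u = x − x₀): ∫u^(2j)·e^(−2αu²) du = (2j−1)!!/(4α)^j · √(π/(2α)), odd powers integrate to 0; here √(π/(2α)) = 0.84885.
⟨x³⟩ = -6.1542.

-6.15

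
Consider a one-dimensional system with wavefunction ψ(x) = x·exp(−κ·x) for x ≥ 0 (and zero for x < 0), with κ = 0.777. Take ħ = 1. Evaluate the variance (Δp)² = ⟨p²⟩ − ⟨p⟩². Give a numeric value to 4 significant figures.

0.6037

Compute ⟨p⟩ and ⟨p²⟩ separately; (Δp)² = ⟨p²⟩ − ⟨p⟩².
Differentiate x·exp(−κ·x) with the product rule; every integrand then reduces to terms xʲ·e^(−2κx) on [0, ∞), with ∫₀^∞ xʲ·e^(−2κx) dx = j!/(2κ)^(j+1).
Normalization: ∫|ψ|² dx = 0.53294.
⟨p⟩ = 0.0000 and ⟨p²⟩ = 0.60373.
(Δp)² = 0.60373 − (0.0000)² = 0.60373.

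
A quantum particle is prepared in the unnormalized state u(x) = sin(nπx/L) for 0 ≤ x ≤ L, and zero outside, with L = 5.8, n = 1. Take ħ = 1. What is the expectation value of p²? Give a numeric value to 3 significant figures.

0.293

p² u = −ħ² d²u/dx²; ⟨p²⟩ = −ħ² ∫ u*·u'' dx / ∫|u|² dx.
d/dx sin(nπx/L) = (nπ/L)·cos(nπx/L) and d²/dx² sin(nπx/L) = −(nπ/L)²·sin(nπx/L); on 0 ≤ x ≤ L, ∫sin²(nπx/L) dx = L/2 and ∫sin(nπx/L)·cos(nπx/L) dx = 0.
State is unnormalized: ∫|u|² dx = 2.9000, and ∫u*·(−ħ² u'') dx = 0.85083, so ⟨p²⟩ = 0.85083 / 2.9000.
⟨p²⟩ = 0.29339.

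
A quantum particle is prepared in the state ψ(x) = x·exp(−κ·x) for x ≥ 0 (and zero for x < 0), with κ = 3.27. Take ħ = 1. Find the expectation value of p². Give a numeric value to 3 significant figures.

p² ψ = −ħ² d²ψ/dx²; ⟨p²⟩ = −ħ² ∫ ψ*·ψ'' dx / ∫|ψ|² dx.
Differentiate x·exp(−κ·x) with the product rule; every integrand then reduces to terms xʲ·e^(−2κx) on [0, ∞), with ∫₀^∞ xʲ·e^(−2κx) dx = j!/(2κ)^(j+1).
State is unnormalized: ∫|ψ|² dx = 0.0071498, and ∫ψ*·(−ħ² ψ'') dx = 0.076453, so ⟨p²⟩ = 0.076453 / 0.0071498.
⟨p²⟩ = 10.693.

10.7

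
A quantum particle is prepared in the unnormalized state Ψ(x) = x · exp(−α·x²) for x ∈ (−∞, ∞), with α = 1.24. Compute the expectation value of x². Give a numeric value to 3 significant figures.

⟨x²⟩ = ∫ x²·|Ψ|² dx / ∫|Ψ|² dx (integrals over the domain).
Expand each integrand as polynomial × e^(−2αx²) and use ∫x^(2j)·e^(−2αx²) dx = (2j−1)!!/(4α)^j · √(π/(2α)), odd powers → 0; here √(π/(2α)) = 1.1255.
State is unnormalized: ∫|Ψ|² dx = 0.22692, and ∫Ψ*·x²·Ψ dx = 0.13725, so ⟨x²⟩ = 0.13725 / 0.22692.
⟨x²⟩ = 0.60484.

0.605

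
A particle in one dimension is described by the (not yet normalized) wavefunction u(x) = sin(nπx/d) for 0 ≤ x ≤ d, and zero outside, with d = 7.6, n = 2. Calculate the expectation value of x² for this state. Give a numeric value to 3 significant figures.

18.5

⟨x²⟩ = ∫ x²·|u|² dx / ∫|u|² dx (integrals over the domain).
With sin²θ = (1 − cos2θ)/2 on 0 ≤ x ≤ d: ∫sin²(nπx/d) dx = d/2, ∫x·sin²(nπx/d) dx = d²/4, ∫x²·sin²(nπx/d) dx = d³·(1/6 − 1/(4n²π²)); higher powers xᵏ the same way, integrating xᵏ·cos(2nπx/d) by parts.
State is unnormalized: ∫|u|² dx = 3.8000, and ∫u*·x²·u dx = 70.383, so ⟨x²⟩ = 70.383 / 3.8000.
⟨x²⟩ = 18.522.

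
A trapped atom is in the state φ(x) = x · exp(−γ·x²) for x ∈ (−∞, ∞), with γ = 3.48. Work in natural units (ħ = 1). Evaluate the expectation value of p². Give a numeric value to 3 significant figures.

p² φ = −ħ² d²φ/dx²; ⟨p²⟩ = −ħ² ∫ φ*·φ'' dx / ∫|φ|² dx.
Expand each integrand as polynomial × e^(−2γx²) and use ∫x^(2j)·e^(−2γx²) dx = (2j−1)!!/(4γ)^j · √(π/(2γ)), odd powers → 0; here √(π/(2γ)) = 0.67185. Differentiate with the product rule, d/dx e^(−γx²) = −2γx·e^(−γx²).
State is unnormalized: ∫|φ|² dx = 0.048265, and ∫φ*·(−ħ² φ'') dx = 0.50389, so ⟨p²⟩ = 0.50389 / 0.048265.
⟨p²⟩ = 10.440.

10.4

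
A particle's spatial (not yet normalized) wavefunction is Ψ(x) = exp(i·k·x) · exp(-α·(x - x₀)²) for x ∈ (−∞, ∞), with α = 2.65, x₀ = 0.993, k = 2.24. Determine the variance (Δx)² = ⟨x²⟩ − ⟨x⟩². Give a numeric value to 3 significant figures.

0.0943

Compute ⟨x⟩ and ⟨x²⟩ separately, then (Δx)² = ⟨x²⟩ − ⟨x⟩².
Gaussian moments (u = x − x₀): ∫u^(2j)·e^(−2αu²) du = (2j−1)!!/(4α)^j · √(π/(2α)), odd powers integrate to 0; here √(π/(2α)) = 0.76990.
Normalization: ∫|Ψ|² dx = 0.76990.
⟨x⟩ = 0.99300 and ⟨x²⟩ = 1.0804.
(Δx)² = 1.0804 − (0.99300)² = 0.094340.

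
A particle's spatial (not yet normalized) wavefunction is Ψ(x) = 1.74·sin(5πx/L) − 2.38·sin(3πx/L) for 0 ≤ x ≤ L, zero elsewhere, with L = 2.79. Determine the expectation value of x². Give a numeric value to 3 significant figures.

⟨x²⟩ = ∫ x²·|Ψ|² dx / ∫|Ψ|² dx (integrals over the domain).
On 0 ≤ x ≤ L (j ≠ l): ∫sin²(jπx/L) dx = L/2, ∫sin(jπx/L)·sin(lπx/L) dx = 0; diagonal moments ∫x·sin²(jπx/L) dx = L²/4, ∫x²·sin²(jπx/L) dx = L³·(1/6 − 1/(4j²π²)); cross terms ∫x·sin(jπx/L)·sin(lπx/L) dx = 0 for j + l even and −4jlL²/(π²(j² − l²)²) for j + l odd, ∫x²·sin(jπx/L)·sin(lπx/L) dx = (−1)^(j+l)·4jlL³/(π²(j² − l²)²); higher powers the same way via product-to-sum and parts.
State is unnormalized: ∫|Ψ|² dx = 12.125, and ∫Ψ*·x²·Ψ dx = 26.777, so ⟨x²⟩ = 26.777 / 12.125.
⟨x²⟩ = 2.2084.

2.21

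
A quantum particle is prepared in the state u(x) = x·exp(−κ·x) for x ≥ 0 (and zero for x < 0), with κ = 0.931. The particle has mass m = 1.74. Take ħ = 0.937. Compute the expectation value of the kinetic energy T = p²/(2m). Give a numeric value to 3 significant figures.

T = −(ħ²/2m) d²/dx², so ⟨T⟩ = −(ħ²/2m) ∫ u*·u'' dx / ∫|u|² dx; with m = 1.74.
Differentiate x·exp(−κ·x) with the product rule; every integrand then reduces to terms xʲ·e^(−2κx) on [0, ∞), with ∫₀^∞ xʲ·e^(−2κx) dx = j!/(2κ)^(j+1).
State is unnormalized: ∫|u|² dx = 0.30981, and ∫u*·(−ħ²/2m · u'') dx = 0.067747, so ⟨T⟩ = 0.067747 / 0.30981.
⟨T⟩ = 0.21868.

0.219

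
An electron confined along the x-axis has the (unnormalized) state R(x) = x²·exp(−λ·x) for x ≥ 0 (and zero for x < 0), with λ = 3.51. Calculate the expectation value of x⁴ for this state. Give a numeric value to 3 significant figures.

0.692

⟨x⁴⟩ = ∫ x⁴·|R|² dx / ∫|R|² dx (integrals over the domain).
Every integrand reduces to terms xʲ·e^(−2λx) on [0, ∞); use ∫₀^∞ xʲ·e^(−2λx) dx = j!/(2λ)^(j+1).
State is unnormalized: ∫|R|² dx = 0.0014078, and ∫R*·x⁴·R dx = 0.00097384, so ⟨x⁴⟩ = 0.00097384 / 0.0014078.
⟨x⁴⟩ = 0.69177.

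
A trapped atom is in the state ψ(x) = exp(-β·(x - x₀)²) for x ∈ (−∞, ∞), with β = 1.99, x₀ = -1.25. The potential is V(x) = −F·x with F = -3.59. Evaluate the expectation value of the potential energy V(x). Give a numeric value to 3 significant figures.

-4.49

⟨V⟩ = ∫ V(x)·|ψ|² dx / ∫|ψ|² dx.
Gaussian moments (u = x − x₀): ∫u^(2j)·e^(−2βu²) du = (2j−1)!!/(4β)^j · √(π/(2β)), odd powers integrate to 0; here √(π/(2β)) = 0.88845.
State is unnormalized: ∫|ψ|² dx = 0.88845, and ∫ψ*·V(x)·ψ dx = -3.9869, so ⟨V⟩ = -3.9869 / 0.88845.
⟨V⟩ = -4.4875.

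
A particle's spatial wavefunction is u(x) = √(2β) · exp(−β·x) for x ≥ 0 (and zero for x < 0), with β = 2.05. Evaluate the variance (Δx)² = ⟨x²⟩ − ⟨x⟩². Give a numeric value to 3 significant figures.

0.0595

Compute ⟨x⟩ and ⟨x²⟩ separately, then (Δx)² = ⟨x²⟩ − ⟨x⟩².
Every integrand reduces to terms xʲ·e^(−2βx) on [0, ∞); use ∫₀^∞ xʲ·e^(−2βx) dx = j!/(2β)^(j+1).
⟨x⟩ = 0.24390 and ⟨x²⟩ = 0.11898.
(Δx)² = 0.11898 − (0.24390)² = 0.059488.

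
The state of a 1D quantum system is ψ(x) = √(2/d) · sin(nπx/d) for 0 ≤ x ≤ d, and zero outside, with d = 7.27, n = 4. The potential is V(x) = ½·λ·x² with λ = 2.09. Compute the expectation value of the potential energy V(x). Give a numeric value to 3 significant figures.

18.2

⟨V⟩ = ∫ V(x)·|ψ|² dx.
With sin²θ = (1 − cos2θ)/2 on 0 ≤ x ≤ d: ∫sin²(nπx/d) dx = d/2, ∫x·sin²(nπx/d) dx = d²/4, ∫x²·sin²(nπx/d) dx = d³·(1/6 − 1/(4n²π²)); higher powers xᵏ the same way, integrating xᵏ·cos(2nπx/d) by parts.
⟨V⟩ = 18.236.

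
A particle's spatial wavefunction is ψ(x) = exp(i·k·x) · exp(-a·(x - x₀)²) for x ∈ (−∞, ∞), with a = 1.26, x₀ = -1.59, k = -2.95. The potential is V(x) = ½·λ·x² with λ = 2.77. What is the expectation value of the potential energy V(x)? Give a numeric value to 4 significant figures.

3.776

⟨V⟩ = ∫ V(x)·|ψ|² dx / ∫|ψ|² dx.
Gaussian moments (u = x − x₀): ∫u^(2j)·e^(−2au²) du = (2j−1)!!/(4a)^j · √(π/(2a)), odd powers integrate to 0; here √(π/(2a)) = 1.1165.
State is unnormalized: ∫|ψ|² dx = 1.1165, and ∫ψ*·V(x)·ψ dx = 4.2163, so ⟨V⟩ = 4.2163 / 1.1165.
⟨V⟩ = 3.7762.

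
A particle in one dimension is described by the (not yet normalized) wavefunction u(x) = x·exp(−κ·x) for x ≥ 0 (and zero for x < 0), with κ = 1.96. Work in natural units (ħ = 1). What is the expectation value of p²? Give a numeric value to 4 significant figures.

p² u = −ħ² d²u/dx²; ⟨p²⟩ = −ħ² ∫ u*·u'' dx / ∫|u|² dx.
Differentiate x·exp(−κ·x) with the product rule; every integrand then reduces to terms xʲ·e^(−2κx) on [0, ∞), with ∫₀^∞ xʲ·e^(−2κx) dx = j!/(2κ)^(j+1).
State is unnormalized: ∫|u|² dx = 0.033203, and ∫u*·(−ħ² u'') dx = 0.12755, so ⟨p²⟩ = 0.12755 / 0.033203.
⟨p²⟩ = 3.8416.

3.842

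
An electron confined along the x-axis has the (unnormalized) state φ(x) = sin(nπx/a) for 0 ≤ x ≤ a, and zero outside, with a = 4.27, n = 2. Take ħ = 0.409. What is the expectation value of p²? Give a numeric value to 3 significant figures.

p² φ = −ħ² d²φ/dx²; ⟨p²⟩ = −ħ² ∫ φ*·φ'' dx / ∫|φ|² dx.
d/dx sin(nπx/a) = (nπ/a)·cos(nπx/a) and d²/dx² sin(nπx/a) = −(nπ/a)²·sin(nπx/a); on 0 ≤ x ≤ a, ∫sin²(nπx/a) dx = a/2 and ∫sin(nπx/a)·cos(nπx/a) dx = 0.
State is unnormalized: ∫|φ|² dx = 2.1350, and ∫φ*·(−ħ² φ'') dx = 0.77330, so ⟨p²⟩ = 0.77330 / 2.1350.
⟨p²⟩ = 0.36220.

0.362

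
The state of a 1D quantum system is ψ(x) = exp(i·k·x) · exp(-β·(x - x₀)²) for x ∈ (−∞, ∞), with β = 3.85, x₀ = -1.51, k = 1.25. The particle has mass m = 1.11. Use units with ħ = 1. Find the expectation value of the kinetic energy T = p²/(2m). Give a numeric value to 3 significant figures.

T = −(ħ²/2m) d²/dx², so ⟨T⟩ = −(ħ²/2m) ∫ ψ*·ψ'' dx / ∫|ψ|² dx; with m = 1.11.
Gaussian moments (u = x − x₀): ∫u^(2j)·e^(−2βu²) du = (2j−1)!!/(4β)^j · √(π/(2β)), odd powers integrate to 0; here √(π/(2β)) = 0.63875. Derivatives: ψ′ = (ik − 2βu)·ψ, ψ″ = ((ik − 2βu)² − 2β)·ψ; the odd-in-u pieces drop out.
State is unnormalized: ∫|ψ|² dx = 0.63875, and ∫ψ*·(−ħ²/2m · ψ'') dx = 1.5573, so ⟨T⟩ = 1.5573 / 0.63875.
⟨T⟩ = 2.4381.

2.44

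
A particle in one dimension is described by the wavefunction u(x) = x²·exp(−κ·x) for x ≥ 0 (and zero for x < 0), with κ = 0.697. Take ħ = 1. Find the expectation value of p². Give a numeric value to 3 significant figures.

0.162

p² u = −ħ² d²u/dx²; ⟨p²⟩ = −ħ² ∫ u*·u'' dx / ∫|u|² dx.
Differentiate x²·exp(−κ·x) with the product rule; every integrand then reduces to terms xʲ·e^(−2κx) on [0, ∞), with ∫₀^∞ xʲ·e^(−2κx) dx = j!/(2κ)^(j+1).
State is unnormalized: ∫|u|² dx = 4.5593, and ∫u*·(−ħ² u'') dx = 0.73831, so ⟨p²⟩ = 0.73831 / 4.5593.
⟨p²⟩ = 0.16194.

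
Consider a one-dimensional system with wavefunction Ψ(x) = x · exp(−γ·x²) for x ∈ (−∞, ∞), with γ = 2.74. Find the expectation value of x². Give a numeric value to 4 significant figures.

0.2737

⟨x²⟩ = ∫ x²·|Ψ|² dx / ∫|Ψ|² dx (integrals over the domain).
Expand each integrand as polynomial × e^(−2γx²) and use ∫x^(2j)·e^(−2γx²) dx = (2j−1)!!/(4γ)^j · √(π/(2γ)), odd powers → 0; here √(π/(2γ)) = 0.75715.
State is unnormalized: ∫|Ψ|² dx = 0.069083, and ∫Ψ*·x²·Ψ dx = 0.018910, so ⟨x²⟩ = 0.018910 / 0.069083.
⟨x²⟩ = 0.27372.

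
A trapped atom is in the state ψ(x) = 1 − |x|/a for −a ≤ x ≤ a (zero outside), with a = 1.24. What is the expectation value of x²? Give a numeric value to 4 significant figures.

⟨x²⟩ = ∫ x²·|ψ|² dx / ∫|ψ|² dx (integrals over the domain).
ψ is even, so ∫ over [−a, a] = 2∫₀ᵃ with ψ = 1 − x/a there: ∫₀ᵃ (1 − x/a)² dx = a/3, ∫₀ᵃ x²(1 − x/a)² dx = a³/30, ∫₀ᵃ x⁴(1 − x/a)² dx = a⁵/105.
State is unnormalized: ∫|ψ|² dx = 0.82667, and ∫ψ*·x²·ψ dx = 0.12711, so ⟨x²⟩ = 0.12711 / 0.82667.
⟨x²⟩ = 0.15376.

0.1538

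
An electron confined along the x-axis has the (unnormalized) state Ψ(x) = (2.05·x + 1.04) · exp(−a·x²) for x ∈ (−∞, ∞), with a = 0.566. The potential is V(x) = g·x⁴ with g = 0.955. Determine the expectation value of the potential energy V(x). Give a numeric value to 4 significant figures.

1.972

⟨V⟩ = ∫ V(x)·|Ψ|² dx / ∫|Ψ|² dx.
Expand each integrand as polynomial × e^(−2ax²) and use ∫x^(2j)·e^(−2ax²) dx = (2j−1)!!/(4a)^j · √(π/(2a)), odd powers → 0; here √(π/(2a)) = 1.6659.
State is unnormalized: ∫|Ψ|² dx = 4.8942, and ∫Ψ*·V(x)·Ψ dx = 9.6494, so ⟨V⟩ = 9.6494 / 4.8942.
⟨V⟩ = 1.9716.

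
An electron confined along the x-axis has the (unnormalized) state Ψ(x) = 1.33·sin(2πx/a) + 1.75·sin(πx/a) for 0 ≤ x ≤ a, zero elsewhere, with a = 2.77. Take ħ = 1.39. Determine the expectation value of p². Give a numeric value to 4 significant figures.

5.215

p² Ψ = −ħ² d²Ψ/dx²; ⟨p²⟩ = −ħ² ∫ Ψ*·Ψ'' dx / ∫|Ψ|² dx.
d²/dx² sin(jπx/a) = −(jπ/a)²·sin(jπx/a); on 0 ≤ x ≤ a, ∫sin²(jπx/a) dx = a/2 and ∫sin(jπx/a)·sin(lπx/a) dx = 0 for j ≠ l, so only diagonal terms survive in ∫|Ψ|² and ∫Ψ·Ψ″; ∫Ψ·Ψ′ dx = [Ψ²/2] between the walls = 0.
State is unnormalized: ∫|Ψ|² dx = 6.6915, and ∫Ψ*·(−ħ² Ψ'') dx = 34.896, so ⟨p²⟩ = 34.896 / 6.6915.
⟨p²⟩ = 5.2150.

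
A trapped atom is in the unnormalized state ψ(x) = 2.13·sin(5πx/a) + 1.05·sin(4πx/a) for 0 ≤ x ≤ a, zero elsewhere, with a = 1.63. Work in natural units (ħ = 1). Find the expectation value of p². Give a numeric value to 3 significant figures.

86.3

p² ψ = −ħ² d²ψ/dx²; ⟨p²⟩ = −ħ² ∫ ψ*·ψ'' dx / ∫|ψ|² dx.
d²/dx² sin(jπx/a) = −(jπ/a)²·sin(jπx/a); on 0 ≤ x ≤ a, ∫sin²(jπx/a) dx = a/2 and ∫sin(jπx/a)·sin(lπx/a) dx = 0 for j ≠ l, so only diagonal terms survive in ∫|ψ|² and ∫ψ·ψ″; ∫ψ·ψ′ dx = [ψ²/2] between the walls = 0.
State is unnormalized: ∫|ψ|² dx = 4.5961, and ∫ψ*·(−ħ² ψ'') dx = 396.79, so ⟨p²⟩ = 396.79 / 4.5961.
⟨p²⟩ = 86.332.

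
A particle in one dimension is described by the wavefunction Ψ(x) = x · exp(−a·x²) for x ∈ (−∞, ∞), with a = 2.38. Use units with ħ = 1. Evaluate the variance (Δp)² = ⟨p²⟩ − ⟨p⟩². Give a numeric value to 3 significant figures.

Compute ⟨p⟩ and ⟨p²⟩ separately; (Δp)² = ⟨p²⟩ − ⟨p⟩².
Expand each integrand as polynomial × e^(−2ax²) and use ∫x^(2j)·e^(−2ax²) dx = (2j−1)!!/(4a)^j · √(π/(2a)), odd powers → 0; here √(π/(2a)) = 0.81240. Differentiate with the product rule, d/dx e^(−ax²) = −2ax·e^(−ax²).
Normalization: ∫|Ψ|² dx = 0.085336.
⟨p⟩ = 0.0000 and ⟨p²⟩ = 7.1400.
(Δp)² = 7.1400 − (0.0000)² = 7.1400.

7.14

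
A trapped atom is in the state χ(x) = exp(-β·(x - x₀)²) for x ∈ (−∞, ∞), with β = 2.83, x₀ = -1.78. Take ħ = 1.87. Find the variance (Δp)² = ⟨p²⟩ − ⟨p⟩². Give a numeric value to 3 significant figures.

Compute ⟨p⟩ and ⟨p²⟩ separately; (Δp)² = ⟨p²⟩ − ⟨p⟩².
Gaussian moments (u = x − x₀): ∫u^(2j)·e^(−2βu²) du = (2j−1)!!/(4β)^j · √(π/(2β)), odd powers integrate to 0; here √(π/(2β)) = 0.74502. Derivatives: d/dx e^(−βu²) = −2βu·e^(−βu²), d²/dx² e^(−βu²) = (4β²u² − 2β)·e^(−βu²).
Normalization: ∫|χ|² dx = 0.74502.
⟨p⟩ = 0.0000 and ⟨p²⟩ = 9.8962.
(Δp)² = 9.8962 − (0.0000)² = 9.8962.

9.90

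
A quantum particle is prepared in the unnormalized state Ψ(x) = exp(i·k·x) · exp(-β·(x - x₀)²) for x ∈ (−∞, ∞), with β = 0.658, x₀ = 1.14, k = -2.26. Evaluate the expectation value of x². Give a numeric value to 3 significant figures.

⟨x²⟩ = ∫ x²·|Ψ|² dx / ∫|Ψ|² dx (integrals over the domain).
Gaussian moments (u = x − x₀): ∫u^(2j)·e^(−2βu²) du = (2j−1)!!/(4β)^j · √(π/(2β)), odd powers integrate to 0; here √(π/(2β)) = 1.5451.
State is unnormalized: ∫|Ψ|² dx = 1.5451, and ∫Ψ*·x²·Ψ dx = 2.5950, so ⟨x²⟩ = 2.5950 / 1.5451.
⟨x²⟩ = 1.6795.

1.68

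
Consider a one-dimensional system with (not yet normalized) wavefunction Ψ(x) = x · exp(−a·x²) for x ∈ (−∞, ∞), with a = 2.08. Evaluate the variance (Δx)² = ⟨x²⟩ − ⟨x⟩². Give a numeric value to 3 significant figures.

Compute ⟨x⟩ and ⟨x²⟩ separately, then (Δx)² = ⟨x²⟩ − ⟨x⟩².
Expand each integrand as polynomial × e^(−2ax²) and use ∫x^(2j)·e^(−2ax²) dx = (2j−1)!!/(4a)^j · √(π/(2a)), odd powers → 0; here √(π/(2a)) = 0.86902.
Normalization: ∫|Ψ|² dx = 0.10445.
⟨x⟩ = 0.0000 and ⟨x²⟩ = 0.36058.
(Δx)² = 0.36058 − (0.0000)² = 0.36058.

0.361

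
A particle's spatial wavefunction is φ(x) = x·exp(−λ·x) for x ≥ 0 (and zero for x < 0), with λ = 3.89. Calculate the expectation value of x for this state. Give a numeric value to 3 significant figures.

0.386

⟨x⟩ = ∫ x·|φ|² dx / ∫|φ|² dx (integrals over the domain).
Every integrand reduces to terms xʲ·e^(−2λx) on [0, ∞); use ∫₀^∞ xʲ·e^(−2λx) dx = j!/(2λ)^(j+1).
State is unnormalized: ∫|φ|² dx = 0.0042471, and ∫φ*·x·φ dx = 0.0016377, so ⟨x⟩ = 0.0016377 / 0.0042471.
⟨x⟩ = 0.38560.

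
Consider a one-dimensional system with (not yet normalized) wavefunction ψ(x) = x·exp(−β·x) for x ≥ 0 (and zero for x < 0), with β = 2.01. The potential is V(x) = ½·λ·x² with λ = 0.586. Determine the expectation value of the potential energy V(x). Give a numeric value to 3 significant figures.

0.218

⟨V⟩ = ∫ V(x)·|ψ|² dx / ∫|ψ|² dx.
Every integrand reduces to terms xʲ·e^(−2βx) on [0, ∞); use ∫₀^∞ xʲ·e^(−2βx) dx = j!/(2β)^(j+1).
State is unnormalized: ∫|ψ|² dx = 0.030786, and ∫ψ*·V(x)·ψ dx = 0.0066981, so ⟨V⟩ = 0.0066981 / 0.030786.
⟨V⟩ = 0.21757.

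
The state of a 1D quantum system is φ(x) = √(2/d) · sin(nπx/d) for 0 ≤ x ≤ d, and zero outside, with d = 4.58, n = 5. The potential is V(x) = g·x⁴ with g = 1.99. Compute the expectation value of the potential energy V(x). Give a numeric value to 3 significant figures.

172.

⟨V⟩ = ∫ V(x)·|φ|² dx.
With sin²θ = (1 − cos2θ)/2 on 0 ≤ x ≤ d: ∫sin²(nπx/d) dx = d/2, ∫x·sin²(nπx/d) dx = d²/4, ∫x²·sin²(nπx/d) dx = d³·(1/6 − 1/(4n²π²)); higher powers xᵏ the same way, integrating xᵏ·cos(2nπx/d) by parts.
⟨V⟩ = 171.60.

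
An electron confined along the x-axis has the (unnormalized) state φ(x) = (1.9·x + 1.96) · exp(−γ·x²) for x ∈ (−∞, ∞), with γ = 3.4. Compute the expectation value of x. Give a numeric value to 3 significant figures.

0.133

⟨x⟩ = ∫ x·|φ|² dx / ∫|φ|² dx (integrals over the domain).
Expand each integrand as polynomial × e^(−2γx²) and use ∫x^(2j)·e^(−2γx²) dx = (2j−1)!!/(4γ)^j · √(π/(2γ)), odd powers → 0; here √(π/(2γ)) = 0.67971.
State is unnormalized: ∫|φ|² dx = 2.7916, and ∫φ*·x·φ dx = 0.37224, so ⟨x⟩ = 0.37224 / 2.7916.
⟨x⟩ = 0.13334.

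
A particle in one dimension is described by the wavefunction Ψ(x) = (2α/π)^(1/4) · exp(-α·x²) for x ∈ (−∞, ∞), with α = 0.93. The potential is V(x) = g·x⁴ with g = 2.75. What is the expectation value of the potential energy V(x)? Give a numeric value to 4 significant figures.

0.5962

⟨V⟩ = ∫ V(x)·|Ψ|² dx.
Gaussian moments: ∫x^(2j)·e^(−2αx²) dx = (2j−1)!!/(4α)^j · √(π/(2α)), odd powers integrate to 0; here √(π/(2α)) = 1.2996.
⟨V⟩ = 0.59617.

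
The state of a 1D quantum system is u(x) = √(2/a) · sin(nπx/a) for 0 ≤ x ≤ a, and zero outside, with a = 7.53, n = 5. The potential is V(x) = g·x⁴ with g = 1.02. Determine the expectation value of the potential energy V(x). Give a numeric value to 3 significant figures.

643.

⟨V⟩ = ∫ V(x)·|u|² dx.
With sin²θ = (1 − cos2θ)/2 on 0 ≤ x ≤ a: ∫sin²(nπx/a) dx = a/2, ∫x·sin²(nπx/a) dx = a²/4, ∫x²·sin²(nπx/a) dx = a³·(1/6 − 1/(4n²π²)); higher powers xᵏ the same way, integrating xᵏ·cos(2nπx/a) by parts.
⟨V⟩ = 642.65.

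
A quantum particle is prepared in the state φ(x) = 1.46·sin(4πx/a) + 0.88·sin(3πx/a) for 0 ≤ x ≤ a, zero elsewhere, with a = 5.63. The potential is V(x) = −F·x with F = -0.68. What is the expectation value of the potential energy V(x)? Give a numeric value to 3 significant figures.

⟨V⟩ = ∫ V(x)·|φ|² dx / ∫|φ|² dx.
On 0 ≤ x ≤ a (j ≠ l): ∫sin²(jπx/a) dx = a/2, ∫sin(jπx/a)·sin(lπx/a) dx = 0; diagonal moments ∫x·sin²(jπx/a) dx = a²/4, ∫x²·sin²(jπx/a) dx = a³·(1/6 − 1/(4j²π²)); cross terms ∫x·sin(jπx/a)·sin(lπx/a) dx = 0 for j + l even and −4jla²/(π²(j² − l²)²) for j + l odd, ∫x²·sin(jπx/a)·sin(lπx/a) dx = (−1)^(j+l)·4jla³/(π²(j² − l²)²); higher powers the same way via product-to-sum and parts.
State is unnormalized: ∫|φ|² dx = 8.1804, and ∫φ*·V(x)·φ dx = 10.162, so ⟨V⟩ = 10.162 / 8.1804.
⟨V⟩ = 1.2422.

1.24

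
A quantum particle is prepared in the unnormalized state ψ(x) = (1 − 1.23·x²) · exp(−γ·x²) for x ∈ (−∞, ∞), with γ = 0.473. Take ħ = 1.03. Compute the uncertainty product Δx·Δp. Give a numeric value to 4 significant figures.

Δx = √(⟨x²⟩−⟨x⟩²), Δp = √(⟨p²⟩−⟨p⟩²).
Expand each integrand as polynomial × e^(−2γx²) and use ∫x^(2j)·e^(−2γx²) dx = (2j−1)!!/(4γ)^j · √(π/(2γ)), odd powers → 0; here √(π/(2γ)) = 1.8223. Differentiate with the product rule, d/dx e^(−γx²) = −2γx·e^(−γx²).
Normalization: ∫|ψ|² dx = 1.7635.
⟨x⟩ = 0.0000, ⟨x²⟩ = 1.8783 ⇒ Δx = 1.3705.
⟨p⟩ = 0.0000, ⟨p²⟩ = 2.7269 ⇒ Δp = 1.6513.
Δx·Δp = 2.2632.

2.263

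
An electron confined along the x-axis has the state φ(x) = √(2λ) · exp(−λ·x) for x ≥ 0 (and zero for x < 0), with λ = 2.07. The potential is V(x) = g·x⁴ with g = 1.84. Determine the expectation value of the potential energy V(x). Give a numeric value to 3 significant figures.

⟨V⟩ = ∫ V(x)·|φ|² dx.
Every integrand reduces to terms xʲ·e^(−2λx) on [0, ∞); use ∫₀^∞ xʲ·e^(−2λx) dx = j!/(2λ)^(j+1).
⟨V⟩ = 0.15032.

0.150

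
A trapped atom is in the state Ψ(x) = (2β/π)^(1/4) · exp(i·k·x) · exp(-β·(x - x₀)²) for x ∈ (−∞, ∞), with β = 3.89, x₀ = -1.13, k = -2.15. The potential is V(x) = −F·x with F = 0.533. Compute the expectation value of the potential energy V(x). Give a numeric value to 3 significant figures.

0.602

⟨V⟩ = ∫ V(x)·|Ψ|² dx.
Gaussian moments (u = x − x₀): ∫u^(2j)·e^(−2βu²) du = (2j−1)!!/(4β)^j · √(π/(2β)), odd powers integrate to 0; here √(π/(2β)) = 0.63546.
⟨V⟩ = 0.60229.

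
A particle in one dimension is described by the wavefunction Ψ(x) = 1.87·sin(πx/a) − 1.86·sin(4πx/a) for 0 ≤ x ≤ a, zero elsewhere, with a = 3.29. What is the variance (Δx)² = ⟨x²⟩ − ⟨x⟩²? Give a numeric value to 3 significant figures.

Compute ⟨x⟩ and ⟨x²⟩ separately, then (Δx)² = ⟨x²⟩ − ⟨x⟩².
On 0 ≤ x ≤ a (j ≠ l): ∫sin²(jπx/a) dx = a/2, ∫sin(jπx/a)·sin(lπx/a) dx = 0; diagonal moments ∫x·sin²(jπx/a) dx = a²/4, ∫x²·sin²(jπx/a) dx = a³·(1/6 − 1/(4j²π²)); cross terms ∫x·sin(jπx/a)·sin(lπx/a) dx = 0 for j + l even and −4jla²/(π²(j² − l²)²) for j + l odd, ∫x²·sin(jπx/a)·sin(lπx/a) dx = (−1)^(j+l)·4jla³/(π²(j² − l²)²); higher powers the same way via product-to-sum and parts.
Normalization: ∫|Ψ|² dx = 11.443.
⟨x⟩ = 1.6924 and ⟨x²⟩ = 3.4713.
(Δx)² = 3.4713 − (1.6924)² = 0.60707.

0.607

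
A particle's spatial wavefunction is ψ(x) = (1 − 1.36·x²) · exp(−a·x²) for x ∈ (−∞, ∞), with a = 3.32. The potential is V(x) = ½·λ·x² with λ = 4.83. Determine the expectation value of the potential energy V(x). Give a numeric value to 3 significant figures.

⟨V⟩ = ∫ V(x)·|ψ|² dx / ∫|ψ|² dx.
Expand each integrand as polynomial × e^(−2ax²) and use ∫x^(2j)·e^(−2ax²) dx = (2j−1)!!/(4a)^j · √(π/(2a)), odd powers → 0; here √(π/(2a)) = 0.68785.
State is unnormalized: ∫|ψ|² dx = 0.56860, and ∫ψ*·V(x)·ψ dx = 0.067904, so ⟨V⟩ = 0.067904 / 0.56860.
⟨V⟩ = 0.11942.

0.119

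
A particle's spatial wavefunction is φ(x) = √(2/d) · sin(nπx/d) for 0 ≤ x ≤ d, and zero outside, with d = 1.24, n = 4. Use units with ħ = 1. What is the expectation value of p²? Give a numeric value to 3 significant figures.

103.

p² φ = −ħ² d²φ/dx²; ⟨p²⟩ = −ħ² ∫ φ*·φ'' dx.
d/dx sin(nπx/d) = (nπ/d)·cos(nπx/d) and d²/dx² sin(nπx/d) = −(nπ/d)²·sin(nπx/d); on 0 ≤ x ≤ d, ∫sin²(nπx/d) dx = d/2 and ∫sin(nπx/d)·cos(nπx/d) dx = 0.
⟨p²⟩ = 102.70.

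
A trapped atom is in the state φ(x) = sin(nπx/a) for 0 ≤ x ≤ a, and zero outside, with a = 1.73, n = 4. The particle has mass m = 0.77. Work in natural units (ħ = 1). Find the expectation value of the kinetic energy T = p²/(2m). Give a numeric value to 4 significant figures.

34.26

T = −(ħ²/2m) d²/dx², so ⟨T⟩ = −(ħ²/2m) ∫ φ*·φ'' dx / ∫|φ|² dx; with m = 0.77.
d/dx sin(nπx/a) = (nπ/a)·cos(nπx/a) and d²/dx² sin(nπx/a) = −(nπ/a)²·sin(nπx/a); on 0 ≤ x ≤ a, ∫sin²(nπx/a) dx = a/2 and ∫sin(nπx/a)·cos(nπx/a) dx = 0.
State is unnormalized: ∫|φ|² dx = 0.86500, and ∫φ*·(−ħ²/2m · φ'') dx = 29.636, so ⟨T⟩ = 29.636 / 0.86500.
⟨T⟩ = 34.262.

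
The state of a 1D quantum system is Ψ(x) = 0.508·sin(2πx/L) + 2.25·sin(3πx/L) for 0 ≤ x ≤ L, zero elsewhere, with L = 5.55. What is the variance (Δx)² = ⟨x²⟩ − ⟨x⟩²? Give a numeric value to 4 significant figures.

Compute ⟨x⟩ and ⟨x²⟩ separately, then (Δx)² = ⟨x²⟩ − ⟨x⟩².
On 0 ≤ x ≤ L (j ≠ l): ∫sin²(jπx/L) dx = L/2, ∫sin(jπx/L)·sin(lπx/L) dx = 0; diagonal moments ∫x·sin²(jπx/L) dx = L²/4, ∫x²·sin²(jπx/L) dx = L³·(1/6 − 1/(4j²π²)); cross terms ∫x·sin(jπx/L)·sin(lπx/L) dx = 0 for j + l even and −4jlL²/(π²(j² − l²)²) for j + l odd, ∫x²·sin(jπx/L)·sin(lπx/L) dx = (−1)^(j+l)·4jlL³/(π²(j² − l²)²); higher powers the same way via product-to-sum and parts.
Normalization: ∫|Ψ|² dx = 14.765.
⟨x⟩ = 2.3111 and ⟨x²⟩ = 7.5090.
(Δx)² = 7.5090 − (2.3111)² = 2.1678.

2.168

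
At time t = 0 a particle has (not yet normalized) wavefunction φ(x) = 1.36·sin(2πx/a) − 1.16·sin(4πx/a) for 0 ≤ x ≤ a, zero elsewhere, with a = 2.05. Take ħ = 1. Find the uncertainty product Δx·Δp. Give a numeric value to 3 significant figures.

Δx = √(⟨x²⟩−⟨x⟩²), Δp = √(⟨p²⟩−⟨p⟩²).
On 0 ≤ x ≤ a (j ≠ l): ∫sin²(jπx/a) dx = a/2, ∫sin(jπx/a)·sin(lπx/a) dx = 0; diagonal moments ∫x·sin²(jπx/a) dx = a²/4, ∫x²·sin²(jπx/a) dx = a³·(1/6 − 1/(4j²π²)); cross terms ∫x·sin(jπx/a)·sin(lπx/a) dx = 0 for j + l even and −4jla²/(π²(j² − l²)²) for j + l odd, ∫x²·sin(jπx/a)·sin(lπx/a) dx = (−1)^(j+l)·4jla³/(π²(j² − l²)²); higher powers the same way via product-to-sum and parts. d²/dx² sin(jπx/a) = −(jπ/a)²·sin(jπx/a); on 0 ≤ x ≤ a, ∫sin²(jπx/a) dx = a/2 and ∫sin(jπx/a)·sin(lπx/a) dx = 0 for j ≠ l, so only diagonal terms survive in ∫|φ|² and ∫φ·φ″; ∫φ·φ′ dx = [φ²/2] between the walls = 0.
Normalization: ∫|φ|² dx = 3.2751.
⟨x⟩ = 1.0250, ⟨x²⟩ = 1.1775 ⇒ Δx = 0.35626.
⟨p⟩ = 0.0000, ⟨p²⟩ = 21.262 ⇒ Δp = 4.6111.
Δx·Δp = 1.6427.

1.64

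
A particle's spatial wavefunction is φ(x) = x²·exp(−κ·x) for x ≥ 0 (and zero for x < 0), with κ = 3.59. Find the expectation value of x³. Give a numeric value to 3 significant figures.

0.567

⟨x³⟩ = ∫ x³·|φ|² dx / ∫|φ|² dx (integrals over the domain).
Every integrand reduces to terms xʲ·e^(−2κx) on [0, ∞); use ∫₀^∞ xʲ·e^(−2κx) dx = j!/(2κ)^(j+1).
State is unnormalized: ∫|φ|² dx = 0.0012577, and ∫φ*·x³·φ dx = 0.00071357, so ⟨x³⟩ = 0.00071357 / 0.0012577.
⟨x³⟩ = 0.56734.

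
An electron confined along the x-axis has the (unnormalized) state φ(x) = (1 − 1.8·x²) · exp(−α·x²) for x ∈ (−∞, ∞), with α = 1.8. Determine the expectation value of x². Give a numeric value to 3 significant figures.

0.0884

⟨x²⟩ = ∫ x²·|φ|² dx / ∫|φ|² dx (integrals over the domain).
Expand each integrand as polynomial × e^(−2αx²) and use ∫x^(2j)·e^(−2αx²) dx = (2j−1)!!/(4α)^j · √(π/(2α)), odd powers → 0; here √(π/(2α)) = 0.93417.
State is unnormalized: ∫|φ|² dx = 0.64224, and ∫φ*·x²·φ dx = 0.056764, so ⟨x²⟩ = 0.056764 / 0.64224.
⟨x²⟩ = 0.088384.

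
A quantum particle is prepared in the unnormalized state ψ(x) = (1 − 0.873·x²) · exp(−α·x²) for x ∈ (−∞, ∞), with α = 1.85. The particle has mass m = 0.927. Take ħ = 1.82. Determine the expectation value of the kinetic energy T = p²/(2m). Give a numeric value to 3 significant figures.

5.47

T = −(ħ²/2m) d²/dx², so ⟨T⟩ = −(ħ²/2m) ∫ ψ*·ψ'' dx / ∫|ψ|² dx; with m = 0.927.
Expand each integrand as polynomial × e^(−2αx²) and use ∫x^(2j)·e^(−2αx²) dx = (2j−1)!!/(4α)^j · √(π/(2α)), odd powers → 0; here √(π/(2α)) = 0.92145. Differentiate with the product rule, d/dx e^(−αx²) = −2αx·e^(−αx²).
State is unnormalized: ∫|ψ|² dx = 0.74251, and ∫ψ*·(−ħ²/2m · ψ'') dx = 4.0610, so ⟨T⟩ = 4.0610 / 0.74251.
⟨T⟩ = 5.4692.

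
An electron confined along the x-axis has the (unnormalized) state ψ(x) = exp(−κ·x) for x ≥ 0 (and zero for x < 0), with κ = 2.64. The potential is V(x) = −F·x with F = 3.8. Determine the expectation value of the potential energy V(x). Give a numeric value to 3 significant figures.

⟨V⟩ = ∫ V(x)·|ψ|² dx / ∫|ψ|² dx.
Every integrand reduces to terms xʲ·e^(−2κx) on [0, ∞); use ∫₀^∞ xʲ·e^(−2κx) dx = j!/(2κ)^(j+1).
State is unnormalized: ∫|ψ|² dx = 0.18939, and ∫ψ*·V(x)·ψ dx = -0.13631, so ⟨V⟩ = -0.13631 / 0.18939.
⟨V⟩ = -0.71970.

-0.720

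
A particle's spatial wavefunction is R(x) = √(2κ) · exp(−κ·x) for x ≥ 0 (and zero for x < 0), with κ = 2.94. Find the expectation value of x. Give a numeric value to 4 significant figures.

⟨x⟩ = ∫ x·|R|² dx (integrals over the domain).
Every integrand reduces to terms xʲ·e^(−2κx) on [0, ∞); use ∫₀^∞ xʲ·e^(−2κx) dx = j!/(2κ)^(j+1).
⟨x⟩ = 0.17007.

0.1701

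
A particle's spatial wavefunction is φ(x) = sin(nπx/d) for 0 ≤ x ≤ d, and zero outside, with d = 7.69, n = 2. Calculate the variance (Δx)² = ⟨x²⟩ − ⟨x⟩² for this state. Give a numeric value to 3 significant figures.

Compute ⟨x⟩ and ⟨x²⟩ separately, then (Δx)² = ⟨x²⟩ − ⟨x⟩².
With sin²θ = (1 − cos2θ)/2 on 0 ≤ x ≤ d: ∫sin²(nπx/d) dx = d/2, ∫x·sin²(nπx/d) dx = d²/4, ∫x²·sin²(nπx/d) dx = d³·(1/6 − 1/(4n²π²)); higher powers xᵏ the same way, integrating xᵏ·cos(2nπx/d) by parts.
Normalization: ∫|φ|² dx = 3.8450.
⟨x⟩ = 3.8450 and ⟨x²⟩ = 18.963.
(Δx)² = 18.963 − (3.8450)² = 4.1790.

4.18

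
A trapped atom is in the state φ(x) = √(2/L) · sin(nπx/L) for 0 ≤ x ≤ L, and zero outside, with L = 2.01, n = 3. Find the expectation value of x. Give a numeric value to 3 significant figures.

⟨x⟩ = ∫ x·|φ|² dx (integrals over the domain).
With sin²θ = (1 − cos2θ)/2 on 0 ≤ x ≤ L: ∫sin²(nπx/L) dx = L/2, ∫x·sin²(nπx/L) dx = L²/4, ∫x²·sin²(nπx/L) dx = L³·(1/6 − 1/(4n²π²)); higher powers xᵏ the same way, integrating xᵏ·cos(2nπx/L) by parts.
⟨x⟩ = 1.0050.

1.01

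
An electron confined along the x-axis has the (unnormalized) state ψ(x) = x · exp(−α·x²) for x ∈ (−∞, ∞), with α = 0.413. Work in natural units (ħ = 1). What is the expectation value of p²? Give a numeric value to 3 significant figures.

p² ψ = −ħ² d²ψ/dx²; ⟨p²⟩ = −ħ² ∫ ψ*·ψ'' dx / ∫|ψ|² dx.
Expand each integrand as polynomial × e^(−2αx²) and use ∫x^(2j)·e^(−2αx²) dx = (2j−1)!!/(4α)^j · √(π/(2α)), odd powers → 0; here √(π/(2α)) = 1.9502. Differentiate with the product rule, d/dx e^(−αx²) = −2αx·e^(−αx²).
State is unnormalized: ∫|ψ|² dx = 1.1805, and ∫ψ*·(−ħ² ψ'') dx = 1.4627, so ⟨p²⟩ = 1.4627 / 1.1805.
⟨p²⟩ = 1.2390.

1.24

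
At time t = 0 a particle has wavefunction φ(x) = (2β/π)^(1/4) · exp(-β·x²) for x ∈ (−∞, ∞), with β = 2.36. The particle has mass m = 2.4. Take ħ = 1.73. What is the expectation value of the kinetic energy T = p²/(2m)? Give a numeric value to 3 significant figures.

T = −(ħ²/2m) d²/dx², so ⟨T⟩ = −(ħ²/2m) ∫ φ*·φ'' dx; with m = 2.4.
Gaussian moments: ∫x^(2j)·e^(−2βx²) dx = (2j−1)!!/(4β)^j · √(π/(2β)), odd powers integrate to 0; here √(π/(2β)) = 0.81584. Derivatives: d/dx e^(−βx²) = −2βx·e^(−βx²), d²/dx² e^(−βx²) = (4β²x² − 2β)·e^(−βx²).
⟨T⟩ = 1.4715.

1.47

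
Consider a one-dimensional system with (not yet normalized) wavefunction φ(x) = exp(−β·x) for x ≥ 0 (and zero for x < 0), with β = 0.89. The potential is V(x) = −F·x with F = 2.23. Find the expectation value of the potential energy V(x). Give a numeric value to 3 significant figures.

⟨V⟩ = ∫ V(x)·|φ|² dx / ∫|φ|² dx.
Every integrand reduces to terms xʲ·e^(−2βx) on [0, ∞); use ∫₀^∞ xʲ·e^(−2βx) dx = j!/(2β)^(j+1).
State is unnormalized: ∫|φ|² dx = 0.56180, and ∫φ*·V(x)·φ dx = -0.70383, so ⟨V⟩ = -0.70383 / 0.56180.
⟨V⟩ = -1.2528.

-1.25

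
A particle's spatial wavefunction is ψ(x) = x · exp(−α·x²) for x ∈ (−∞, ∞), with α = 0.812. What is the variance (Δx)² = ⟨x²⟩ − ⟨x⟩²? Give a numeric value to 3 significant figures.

Compute ⟨x⟩ and ⟨x²⟩ separately, then (Δx)² = ⟨x²⟩ − ⟨x⟩².
Expand each integrand as polynomial × e^(−2αx²) and use ∫x^(2j)·e^(−2αx²) dx = (2j−1)!!/(4α)^j · √(π/(2α)), odd powers → 0; here √(π/(2α)) = 1.3909.
Normalization: ∫|ψ|² dx = 0.42822.
⟨x⟩ = 0.0000 and ⟨x²⟩ = 0.92365.
(Δx)² = 0.92365 − (0.0000)² = 0.92365.

0.924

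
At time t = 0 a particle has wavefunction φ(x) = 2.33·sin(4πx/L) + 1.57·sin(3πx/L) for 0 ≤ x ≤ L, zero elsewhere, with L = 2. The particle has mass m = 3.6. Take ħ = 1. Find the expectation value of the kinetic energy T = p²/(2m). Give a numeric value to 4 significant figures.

T = −(ħ²/2m) d²/dx², so ⟨T⟩ = −(ħ²/2m) ∫ φ*·φ'' dx / ∫|φ|² dx; with m = 3.6.
d²/dx² sin(jπx/L) = −(jπ/L)²·sin(jπx/L); on 0 ≤ x ≤ L, ∫sin²(jπx/L) dx = L/2 and ∫sin(jπx/L)·sin(lπx/L) dx = 0 for j ≠ l, so only diagonal terms survive in ∫|φ|² and ∫φ·φ″; ∫φ·φ′ dx = [φ²/2] between the walls = 0.
State is unnormalized: ∫|φ|² dx = 7.8938, and ∫φ*·(−ħ²/2m · φ'') dx = 37.370, so ⟨T⟩ = 37.370 / 7.8938.
⟨T⟩ = 4.7341.

4.734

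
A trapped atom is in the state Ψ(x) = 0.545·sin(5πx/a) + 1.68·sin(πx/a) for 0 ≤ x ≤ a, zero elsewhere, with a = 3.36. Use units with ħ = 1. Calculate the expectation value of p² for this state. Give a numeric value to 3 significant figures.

p² Ψ = −ħ² d²Ψ/dx²; ⟨p²⟩ = −ħ² ∫ Ψ*·Ψ'' dx / ∫|Ψ|² dx.
d²/dx² sin(jπx/a) = −(jπ/a)²·sin(jπx/a); on 0 ≤ x ≤ a, ∫sin²(jπx/a) dx = a/2 and ∫sin(jπx/a)·sin(lπx/a) dx = 0 for j ≠ l, so only diagonal terms survive in ∫|Ψ|² and ∫Ψ·Ψ″; ∫Ψ·Ψ′ dx = [Ψ²/2] between the walls = 0.
State is unnormalized: ∫|Ψ|² dx = 5.2406, and ∫Ψ*·(−ħ² Ψ'') dx = 15.051, so ⟨p²⟩ = 15.051 / 5.2406.
⟨p²⟩ = 2.8720.

2.87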